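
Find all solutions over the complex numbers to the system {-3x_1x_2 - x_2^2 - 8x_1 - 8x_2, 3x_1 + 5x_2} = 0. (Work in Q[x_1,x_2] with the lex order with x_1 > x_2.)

{(20/9, -4/3), (0, 0)}

Compute a lex Gröbner basis by Buchberger's algorithm.
f_1 = -3x_1x_2 - 8x_1 - x_2^2 - 8x_2, LT = x_1x_2.
f_2 = 3x_1 + 5x_2, LT = x_1.

S(f_1,f_2): lcm = x_1x_2. S = 8/3x_1 - 4/3x_2^2 + 8/3x_2.
  leading term x_1: subtract (8/9)·f_2 from 8/3x_1 - 4/3x_2^2 + 8/3x_2 → -4/3x_2^2 - 16/9x_2
  leading term x_2^2: no divisor's leading term divides it; move -4/3x_2^2 to the remainder.
  leading term x_2: no divisor's leading term divides it; move -16/9x_2 to the remainder.
  remainder -4/3x_2^2 - 16/9x_2 ≠ 0; add h_3 = -4/3x_2^2 - 16/9x_2 to the basis.

The other S-polynomials (S(f_1,h_3), S(f_2,h_3)) all reduce to 0 modulo the current basis, so we have a Gröbner basis.
Inter-reduce: drop elements whose leading term is divisible by another's, tail-reduce, and make monic.
Reduced Gröbner basis: {x_1 + 5/3x_2, x_2^2 + 4/3x_2}.

From the last basis element, x_2^2 + 4/3x_2 = 0, so x_2 takes values in {-4/3, 0}. Each choice, substituted upward through the basis, yields the corresponding point(s) of the solution set.
  x_2 = -4/3: the earlier basis element becomes x_1 - 20/9 = 0, giving x_1 = 20/9 — point (20/9, -4/3).
  x_2 = 0: the earlier basis element becomes x_1 = 0, giving x_1 = 0 — point (0, 0).
Check: every point annihilates each of the original generators.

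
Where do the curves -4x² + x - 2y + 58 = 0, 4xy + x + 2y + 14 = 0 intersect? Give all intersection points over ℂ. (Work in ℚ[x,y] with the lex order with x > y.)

{(4, -1), (-17/8 - sqrt(145)/8, 115/8 - 9*sqrt(145)/8), (-17/8 + sqrt(145)/8, 9*sqrt(145)/8 + 115/8)}

Compute a lex Gröbner basis by Buchberger's algorithm.
f_1 = -4x² + x - 2y + 58, LT = x².
f_2 = 4xy + x + 2y + 14, LT = xy.

S(f_1,f_2): lcm = x²y. S = -¼x² - ¾xy - 7/2x + ½y² - 29/2y.
  leading term x²: subtract (1/16)·f_1 from -¼x² - ¾xy - 7/2x + ½y² - 29/2y → -¾xy - 57/16x + ½y² - 115/8y - 29/8
  leading term xy: subtract (-3/16)·f_2 from -¾xy - 57/16x + ½y² - 115/8y - 29/8 → -27/8x + ½y² - 14y - 1
  leading term x: no divisor's leading term divides it; move -27/8x to the remainder.
  leading term y²: no divisor's leading term divides it; move ½y² to the remainder.
  leading term y: no divisor's leading term divides it; move -14y to the remainder.
  leading term 1: no divisor's leading term divides it; move -1 to the remainder.
  remainder -27/8x + ½y² - 14y - 1 ≠ 0; add h_3 = -27/8x + ½y² - 14y - 1 to the basis.

S(f_2,h_3): lcm = xy. S = ¼x + 4/27y³ - 112/27y² + 11/54y + 7/2.
  leading term x: subtract (-2/27)·h_3 from ¼x + 4/27y³ - 112/27y² + 11/54y + 7/2 → 4/27y³ - 37/9y² - ⅚y + 185/54
  leading term y³: no divisor's leading term divides it; move 4/27y³ to the remainder.
  leading term y²: no divisor's leading term divides it; move -37/9y² to the remainder.
  leading term y: no divisor's leading term divides it; move -⅚y to the remainder.
  leading term 1: no divisor's leading term divides it; move 185/54 to the remainder.
  remainder 4/27y³ - 37/9y² - ⅚y + 185/54 ≠ 0; add h_4 = 4/27y³ - 37/9y² - ⅚y + 185/54 to the basis.

The other S-polynomials (S(f_1,h_3), S(f_1,h_4), S(f_2,h_4), S(h_3,h_4)) all reduce to 0 modulo the current basis, so we have a Gröbner basis.
Inter-reduce: drop elements whose leading term is divisible by another's, tail-reduce, and make monic.
Reduced Gröbner basis: {x - 4/27y² + 112/27y + 8/27, y³ - 111/4y² - 45/8y + 185/8}.

The lex basis is triangular: the last element involves only y. Solving y³ - 111/4y² - 45/8y + 185/8 = 0 gives y ∈ {-1, 115/8 - 9*sqrt(145)/8, 9*sqrt(145)/8 + 115/8}; substituting each value into the earlier elements determines the remaining variables.
  y = -1: the earlier basis element becomes x - 4 = 0, giving x = 4 — point (4, -1).
  y = 115/8 - 9*sqrt(145)/8: the earlier basis element becomes x + sqrt(145)/8 + 17/8 = 0, giving x = -17/8 - sqrt(145)/8 — point (-17/8 - sqrt(145)/8, 115/8 - 9*sqrt(145)/8).
  y = 9*sqrt(145)/8 + 115/8: the earlier basis element becomes x - sqrt(145)/8 + 17/8 = 0, giving x = -17/8 + sqrt(145)/8 — point (-17/8 + sqrt(145)/8, 9*sqrt(145)/8 + 115/8).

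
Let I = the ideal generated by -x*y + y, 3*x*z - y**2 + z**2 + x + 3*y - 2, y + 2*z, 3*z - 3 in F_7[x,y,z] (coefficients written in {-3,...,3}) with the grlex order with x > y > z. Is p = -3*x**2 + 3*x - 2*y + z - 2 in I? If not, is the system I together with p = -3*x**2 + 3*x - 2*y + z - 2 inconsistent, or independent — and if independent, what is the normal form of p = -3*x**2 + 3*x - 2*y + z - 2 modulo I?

First compute the reduced Gröbner basis of I by Buchberger's algorithm.
f_1 = -x*y + y, LT = x*y.
f_2 = 3*x*z - y**2 + z**2 + x + 3*y - 2, LT = x*z.
f_3 = y + 2*z, LT = y.
f_4 = 3*z - 3, LT = z.

S(f_1,f_3): lcm = x*y. S = -2*x*z - y.
  reduce S modulo (f_1, f_2, f_3, f_4):
  remainder 3*x - 3 ≠ 0; add h_5 = 3*x - 3 to the basis.

The other S-polynomials (S(f_1,f_2), S(f_1,f_4), S(f_2,f_3), S(f_2,f_4), S(f_3,f_4), S(f_1,h_5), S(f_2,h_5), S(f_3,h_5), S(f_4,h_5)) all reduce to 0 modulo the current basis, so we have a Gröbner basis.
Inter-reduce: drop elements whose leading term is divisible by another's, tail-reduce, and make monic.
Reduced Gröbner basis: {x - 1, y + 2, z - 1}.
Label its elements g_1 = x - 1, g_2 = y + 2, g_3 = z - 1.

Reduce p = -3*x**2 + 3*x - 2*y + z - 2 modulo G:
  leading term x**2: subtract (-3*x)·g_1 from -3*x**2 + 3*x - 2*y + z - 2 → -2*y + z - 2
  leading term y: subtract (-2)·g_2 from -2*y + z - 2 → z + 2
  leading term z: subtract (1)·g_3 from z + 2 → 3
  leading term 1: no divisor's leading term divides it; move 3 to the remainder.
  normal form = 3.
The normal form is nonzero, so p ∉ I. Since p minus its normal form lies in I, I + (p) = I + (r) where r = 3; decide whether this ideal is the whole ring.
Here r = 3 is a nonzero constant, hence a unit: 1 ∈ I + (p), the Gröbner basis of I + (p) is {1}, and the enlarged system has no common solution — adjoining p is inconsistent.

Ideal membership is decidable via reduction modulo a Gröbner basis.

Adjoining -3*x**2 + 3*x - 2*y + z - 2 makes the ideal the whole ring: the system is inconsistent.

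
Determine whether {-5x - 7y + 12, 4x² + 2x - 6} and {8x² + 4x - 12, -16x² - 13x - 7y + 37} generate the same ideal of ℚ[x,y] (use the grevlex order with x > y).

Since reduced Gröbner bases are canonical representatives of ideals under a given ordering, it suffices to compute and compare them.
Buchberger on the first generating set:
f_1 = -5x - 7y + 12, LT = x.
f_2 = 4x² + 2x - 6, LT = x².

S(f_1,f_2): lcm = x². S = 7/5xy - 29/10x + 3/2.
  leading term xy: subtract (-7/25y)·f_1 from 7/5xy - 29/10x + 3/2 → -49/25y² - 29/10x + 84/25y + 3/2
  leading term y²: no divisor's leading term divides it; move -49/25y² to the remainder.
  leading term x: subtract (29/50)·f_1 from -29/10x + 84/25y + 3/2 → 371/50y - 273/50
  leading term y: no divisor's leading term divides it; move 371/50y to the remainder.
  leading term 1: no divisor's leading term divides it; move -273/50 to the remainder.
  remainder -49/25y² + 371/50y - 273/50 ≠ 0; add g_3 = -49/25y² + 371/50y - 273/50 to the basis.

S(f_1,g_3): leading monomials are coprime, so the S-polynomial reduces to 0 (Buchberger's first criterion).
S(f_2,g_3): leading monomials are coprime, so the S-polynomial reduces to 0 (Buchberger's first criterion).
Every S-polynomial of the final basis reduces to 0, so we have a Gröbner basis.
Inter-reduce: drop elements whose leading term is divisible by another's, tail-reduce, and make monic.
Reduced Gröbner basis: {y² - 53/14y + 39/14, x + 7/5y - 12/5}.

Buchberger on the second generating set:
h_1 = 8x² + 4x - 12, LT = x².
h_2 = -16x² - 13x - 7y + 37, LT = x².

S(h_1,h_2): lcm = x². S = -5/16x - 7/16y + 13/16.
  leading term x: no divisor's leading term divides it; move -5/16x to the remainder.
  leading term y: no divisor's leading term divides it; move -7/16y to the remainder.
  leading term 1: no divisor's leading term divides it; move 13/16 to the remainder.
  remainder -5/16x - 7/16y + 13/16 ≠ 0; add k_3 = -5/16x - 7/16y + 13/16 to the basis.

S(h_1,k_3): lcm = x². S = -7/5xy + 31/10x - 3/2.
  leading term xy: subtract (112/25y)·k_3 from -7/5xy + 31/10x - 3/2 → 49/25y² + 31/10x - 91/25y - 3/2
  leading term y²: no divisor's leading term divides it; move 49/25y² to the remainder.
  leading term x: subtract (-248/25)·k_3 from 31/10x - 91/25y - 3/2 → -399/50y + 164/25
  leading term y: no divisor's leading term divides it; move -399/50y to the remainder.
  leading term 1: no divisor's leading term divides it; move 164/25 to the remainder.
  remainder 49/25y² - 399/50y + 164/25 ≠ 0; add k_4 = 49/25y² - 399/50y + 164/25 to the basis.

S(h_2,k_3): lcm = x². S = -7/5xy + 273/80x + 7/16y - 37/16.
  leading term xy: subtract (112/25y)·k_3 from -7/5xy + 273/80x + 7/16y - 37/16 → 49/25y² + 273/80x - 1281/400y - 37/16
  leading term y²: subtract (1)·k_4 from 49/25y² + 273/80x - 1281/400y - 37/16 → 273/80x + 1911/400y - 3549/400
  leading term x: subtract (-273/25)·k_3 from 273/80x + 1911/400y - 3549/400 → 0
  remainder 0.

S(h_1,k_4): leading monomials are coprime, so the S-polynomial reduces to 0 (Buchberger's first criterion).
S(h_2,k_4): leading monomials are coprime, so the S-polynomial reduces to 0 (Buchberger's first criterion).
S(k_3,k_4): leading monomials are coprime, so the S-polynomial reduces to 0 (Buchberger's first criterion).
Every S-polynomial of the final basis reduces to 0, so we have a Gröbner basis.
Inter-reduce: drop elements whose leading term is divisible by another's, tail-reduce, and make monic.
Reduced Gröbner basis: {y² - 57/14y + 164/49, x + 7/5y - 13/5}.

These differ, so the ideals are not equal.
The choice of monomial ordering does not affect the verdict — as long as both bases are computed under the same ordering, their equality decides ideal equality.

No, the ideals differ.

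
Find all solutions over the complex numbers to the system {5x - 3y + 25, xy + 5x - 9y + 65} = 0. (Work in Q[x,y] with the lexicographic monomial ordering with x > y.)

{(-2, 5), (3, 40/3)}

Compute a lex Gröbner basis by Buchberger's algorithm.
f_1 = 5x - 3y + 25, LT = x.
f_2 = xy + 5x - 9y + 65, LT = xy.

S(f_1,f_2): lcm = xy. S = -5x - 3/5y^2 + 14y - 65.
  reduce S modulo (f_1, f_2):
  remainder -3/5y^2 + 11y - 40 ≠ 0; add h_3 = -3/5y^2 + 11y - 40 to the basis.

The other S-polynomials (S(f_1,h_3), S(f_2,h_3)) all reduce to 0 modulo the current basis, so we have a Gröbner basis.
Inter-reduce: drop elements whose leading term is divisible by another's, tail-reduce, and make monic.
Reduced Gröbner basis: {x - 3/5y + 5, y^2 - 55/3y + 200/3}.

Since the basis is lex-ordered, y^2 - 55/3y + 200/3 is univariate in y. Its roots are {5, 40/3}. Back-substituting each root into the other basis elements fixes the other coordinates.
  y = 5: the earlier basis element becomes x + 2 = 0, giving x = -2 — point (-2, 5).
  y = 40/3: the earlier basis element becomes x - 3 = 0, giving x = 3 — point (3, 40/3).
Zero-dimensionality of the ideal guarantees finitely many solutions over ℂ.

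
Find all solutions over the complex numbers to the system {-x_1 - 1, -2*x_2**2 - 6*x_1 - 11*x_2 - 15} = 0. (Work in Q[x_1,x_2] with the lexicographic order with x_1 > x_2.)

{(-1, -9/2), (-1, -1)}

Compute a lex Gröbner basis by Buchberger's algorithm.
f_1 = -x_1 - 1, LT = x_1.
f_2 = -6*x_1 - 2*x_2**2 - 11*x_2 - 15, LT = x_1.

S(f_1,f_2): lcm = x_1. S = -1/3*x_2**2 - 11/6*x_2 - 3/2.
  reduce S modulo (f_1, f_2):
  remainder -1/3*x_2**2 - 11/6*x_2 - 3/2 ≠ 0; add h_3 = -1/3*x_2**2 - 11/6*x_2 - 3/2 to the basis.

The other S-polynomials (S(f_1,h_3), S(f_2,h_3)) all reduce to 0 modulo the current basis, so we have a Gröbner basis.
Inter-reduce: drop elements whose leading term is divisible by another's, tail-reduce, and make monic.
Reduced Gröbner basis: {x_1 + 1, x_2**2 + 11/2*x_2 + 9/2}.

From the last basis element, x_2**2 + 11/2*x_2 + 9/2 = 0, so x_2 takes values in {-9/2, -1}. Each choice, substituted upward through the basis, yields the corresponding point(s) of the solution set.
  x_2 = -9/2: the earlier basis element becomes x_1 + 1 = 0, giving x_1 = -1 — point (-1, -9/2).
  x_2 = -1: the earlier basis element becomes x_1 + 1 = 0, giving x_1 = -1 — point (-1, -1).
A lex Gröbner basis triangularizes the system, enabling back-substitution.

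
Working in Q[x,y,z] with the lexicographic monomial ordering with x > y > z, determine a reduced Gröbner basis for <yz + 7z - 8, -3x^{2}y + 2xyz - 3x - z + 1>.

f_1 = yz + 7z - 8, LT = yz.
f_2 = -3x^{2}y + 2xyz - 3x - z + 1, LT = x^{2}y.

S(f_1,f_2): lcm = x^{2}yz. S = 7x^{2}z - 8x^{2} + \tfrac{2}{3}xyz^{2} - xz - \tfrac{1}{3}z^{2} + \tfrac{1}{3}z.
  leading term x^{2}z: no divisor's leading term divides it; move 7x^{2}z to the remainder.
  leading term x^{2}: no divisor's leading term divides it; move -8x^{2} to the remainder.
  leading term xyz^{2}: subtract (\tfrac{2}{3}xz)·f_1 from \tfrac{2}{3}xyz^{2} - xz - \tfrac{1}{3}z^{2} + \tfrac{1}{3}z → -\tfrac{14}{3}xz^{2} + \tfrac{13}{3}xz - \tfrac{1}{3}z^{2} + \tfrac{1}{3}z
  leading term xz^{2}: no divisor's leading term divides it; move -\tfrac{14}{3}xz^{2} to the remainder.
  leading term xz: no divisor's leading term divides it; move \tfrac{13}{3}xz to the remainder.
  leading term z^{2}: no divisor's leading term divides it; move -\tfrac{1}{3}z^{2} to the remainder.
  leading term z: no divisor's leading term divides it; move \tfrac{1}{3}z to the remainder.
  remainder 7x^{2}z - 8x^{2} - \tfrac{14}{3}xz^{2} + \tfrac{13}{3}xz - \tfrac{1}{3}z^{2} + \tfrac{1}{3}z ≠ 0; add g_3 = 7x^{2}z - 8x^{2} - \tfrac{14}{3}xz^{2} + \tfrac{13}{3}xz - \tfrac{1}{3}z^{2} + \tfrac{1}{3}z to the basis.

The other S-polynomials (S(f_1,g_3), S(f_2,g_3)) all reduce to 0 modulo the current basis, so we have a Gröbner basis.

G = {x^{2}y + \tfrac{14}{3}xz - \tfrac{13}{3}x + \tfrac{1}{3}z - \tfrac{1}{3}, x^{2}z - \tfrac{8}{7}x^{2} - \tfrac{2}{3}xz^{2} + \tfrac{13}{21}xz - \tfrac{1}{21}z^{2} + \tfrac{1}{21}z, yz + 7z - 8}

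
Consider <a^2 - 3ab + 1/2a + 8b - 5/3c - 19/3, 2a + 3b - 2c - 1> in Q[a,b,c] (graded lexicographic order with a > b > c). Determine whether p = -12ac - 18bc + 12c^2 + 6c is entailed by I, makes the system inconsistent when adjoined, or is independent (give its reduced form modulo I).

First compute the reduced Gröbner basis of I by Buchberger's algorithm.
f_1 = a^2 - 3ab + 1/2a + 8b - 5/3c - 19/3, LT = a^2.
f_2 = 2a + 3b - 2c - 1, LT = a.

S(f_1,f_2): lcm = a^2. S = -9/2ab + ac + a + 8b - 5/3c - 19/3.
  leading term ab: subtract (-9/4b)·f_2 from -9/2ab + ac + a + 8b - 5/3c - 19/3 → ac + 27/4b^2 - 9/2bc + a + 23/4b - 5/3c - 19/3
  leading term ac: subtract (1/2c)·f_2 from ac + 27/4b^2 - 9/2bc + a + 23/4b - 5/3c - 19/3 → 27/4b^2 - 6bc + c^2 + a + 23/4b - 7/6c - 19/3
  leading term b^2: no divisor's leading term divides it; move 27/4b^2 to the remainder.
  leading term bc: no divisor's leading term divides it; move -6bc to the remainder.
  leading term c^2: no divisor's leading term divides it; move c^2 to the remainder.
  leading term a: subtract (1/2)·f_2 from a + 23/4b - 7/6c - 19/3 → 17/4b - 1/6c - 35/6
  leading term b: no divisor's leading term divides it; move 17/4b to the remainder.
  leading term c: no divisor's leading term divides it; move -1/6c to the remainder.
  leading term 1: no divisor's leading term divides it; move -35/6 to the remainder.
  remainder 27/4b^2 - 6bc + c^2 + 17/4b - 1/6c - 35/6 ≠ 0; add h_3 = 27/4b^2 - 6bc + c^2 + 17/4b - 1/6c - 35/6 to the basis.

The other S-polynomials (S(f_1,h_3), S(f_2,h_3)) all reduce to 0 modulo the current basis, so we have a Gröbner basis.
Inter-reduce: drop elements whose leading term is divisible by another's, tail-reduce, and make monic.
Reduced Gröbner basis: {b^2 - 8/9bc + 4/27c^2 + 17/27b - 2/81c - 70/81, a + 3/2b - c - 1/2}.
Label its elements g_1 = b^2 - 8/9bc + 4/27c^2 + 17/27b - 2/81c - 70/81, g_2 = a + 3/2b - c - 1/2.

Reduce p = -12ac - 18bc + 12c^2 + 6c modulo G:
  leading term ac: subtract (-12c)·g_2 from -12ac - 18bc + 12c^2 + 6c → 0
  normal form = 0.
Since the normal form is 0, p ∈ I.

Ideal membership is decidable via reduction modulo a Gröbner basis.

-12ac - 18bc + 12c^2 + 6c lies in I (it reduces to 0).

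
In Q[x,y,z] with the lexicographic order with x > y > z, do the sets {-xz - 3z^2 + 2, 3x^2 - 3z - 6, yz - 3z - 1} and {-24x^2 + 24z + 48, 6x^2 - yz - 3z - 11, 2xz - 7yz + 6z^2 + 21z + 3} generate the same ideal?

Yes, the ideals are equal.

Since reduced Gröbner bases are canonical representatives of ideals under a given ordering, it suffices to compute and compare them.
Buchberger on the first generating set:
f_1 = -xz - 3z^2 + 2, LT = xz.
f_2 = 3x^2 - 3z - 6, LT = x^2.
f_3 = yz - 3z - 1, LT = yz.

S(f_1,f_2): lcm = x^2z. S = 3xz^2 - 2x + z^2 + 2z.
  reduce S modulo (f_1, f_2, f_3):
  remainder -2x - 9z^3 + z^2 + 8z ≠ 0; add g_4 = -2x - 9z^3 + z^2 + 8z to the basis.

S(f_1,f_3): lcm = xyz. S = 3xz + x + 3yz^2 - 2y.
  reduce S modulo (f_1, f_2, f_3, g_4):
  remainder -2y - 9/2z^3 + 1/2z^2 + 7z + 6 ≠ 0; add g_5 = -2y - 9/2z^3 + 1/2z^2 + 7z + 6 to the basis.

S(f_1,g_4): lcm = xz. S = -9/2z^4 + 1/2z^3 + 7z^2 - 2.
  reduce S modulo (f_1, f_2, f_3, g_4, g_5):
  remainder -9/2z^4 + 1/2z^3 + 7z^2 - 2 ≠ 0; add g_6 = -9/2z^4 + 1/2z^3 + 7z^2 - 2 to the basis.

The other S-polynomials (S(f_2,f_3), S(f_2,g_4), S(f_3,g_4), S(f_1,g_5), S(f_2,g_5), S(f_3,g_5), S(g_4,g_5), S(f_1,g_6), S(f_2,g_6), S(f_3,g_6), S(g_4,g_6), S(g_5,g_6)) all reduce to 0 modulo the current basis, so we have a Gröbner basis.
Inter-reduce: drop elements whose leading term is divisible by another's, tail-reduce, and make monic.
Reduced Gröbner basis: {x + 9/2z^3 - 1/2z^2 - 4z, y + 9/4z^3 - 1/4z^2 - 7/2z - 3, z^4 - 1/9z^3 - 14/9z^2 + 4/9}.

Buchberger on the second generating set:
h_1 = -24x^2 + 24z + 48, LT = x^2.
h_2 = 6x^2 - yz - 3z - 11, LT = x^2.
h_3 = 2xz - 7yz + 6z^2 + 21z + 3, LT = xz.

S(h_1,h_2): lcm = x^2. S = 1/6yz - 1/2z - 1/6.
  reduce S modulo (h_1, h_2, h_3):
  remainder 1/6yz - 1/2z - 1/6 ≠ 0; add k_4 = 1/6yz - 1/2z - 1/6 to the basis.

S(h_1,h_3): lcm = x^2z. S = 7/2xyz - 3xz^2 - 21/2xz - 3/2x - z^2 - 2z.
  reduce S modulo (h_1, h_2, h_3, k_4):
  remainder -3/2x + 7y + 9z^3 - z^2 - 37/2z - 21 ≠ 0; add k_5 = -3/2x + 7y + 9z^3 - z^2 - 37/2z - 21 to the basis.

S(h_3,k_4): lcm = xyz. S = 3xz + x - 7/2y^2z + 3yz^2 + 21/2yz + 3/2y.
  reduce S modulo (h_1, h_2, h_3, k_4, k_5):
  remainder 8/3y + 6z^3 - 2/3z^2 - 28/3z - 8 ≠ 0; add k_6 = 8/3y + 6z^3 - 2/3z^2 - 28/3z - 8 to the basis.

S(h_1,k_5): lcm = x^2. S = 14/3xy + 6xz^3 - 2/3xz^2 - 37/3xz - 14x - z - 2.
  reduce S modulo (h_1, h_2, h_3, k_4, k_5, k_6):
  remainder -18z^4 + 2z^3 + 28z^2 - 8 ≠ 0; add k_7 = -18z^4 + 2z^3 + 28z^2 - 8 to the basis.

The other S-polynomials (S(h_2,h_3), S(h_1,k_4), S(h_2,k_4), S(h_2,k_5), S(h_3,k_5), S(k_4,k_5), S(h_1,k_6), S(h_2,k_6), S(h_3,k_6), S(k_4,k_6), S(k_5,k_6), S(h_1,k_7), S(h_2,k_7), S(h_3,k_7), S(k_4,k_7), S(k_5,k_7), S(k_6,k_7)) all reduce to 0 modulo the current basis, so we have a Gröbner basis.
Inter-reduce: drop elements whose leading term is divisible by another's, tail-reduce, and make monic.
Reduced Gröbner basis: {x + 9/2z^3 - 1/2z^2 - 4z, y + 9/4z^3 - 1/4z^2 - 7/2z - 3, z^4 - 1/9z^3 - 14/9z^2 + 4/9}.

Same reduced basis, so the two generating sets span the same ideal.
The same test decides containment: I ⊆ J iff every generator of I reduces to 0 modulo a Gröbner basis of J.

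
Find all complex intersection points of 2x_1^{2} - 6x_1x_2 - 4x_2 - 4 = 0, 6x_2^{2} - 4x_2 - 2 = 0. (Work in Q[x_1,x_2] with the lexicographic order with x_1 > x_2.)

Compute a lex Gröbner basis by Buchberger's algorithm.
f_1 = 2x_1^{2} - 6x_1x_2 - 4x_2 - 4, LT = x_1^{2}.
f_2 = 6x_2^{2} - 4x_2 - 2, LT = x_2^{2}.

The S-polynomials (S(f_1,f_2)) all reduce to 0 modulo the current basis, so we have a Gröbner basis.
Inter-reduce: drop elements whose leading term is divisible by another's, tail-reduce, and make monic.
Reduced Gröbner basis: {x_1^{2} - 3x_1x_2 - 2x_2 - 2, x_2^{2} - \tfrac{2}{3}x_2 - \tfrac{1}{3}}.

Elimination: the polynomial x_2^{2} - \tfrac{2}{3}x_2 - \tfrac{1}{3} lies in the elimination ideal for x_2, so x_2 ∈ {-1/3, 1}. For each such x_2, the remaining basis elements (now univariate) give the rest of the solution.
  x_2 = -1/3: the earlier basis element becomes x_1^{2} + x_1 - \tfrac{4}{3} = 0, giving x_1 = -1/2 + sqrt(57)/6, -sqrt(57)/6 - 1/2 — points (-1/2 + sqrt(57)/6, -1/3), (-sqrt(57)/6 - 1/2, -1/3).
  x_2 = 1: the earlier basis element becomes x_1^{2} - 3x_1 - 4 = 0, giving x_1 = -1, 4 — points (-1, 1), (4, 1).

{(-1/2 + sqrt(57)/6, -1/3), (-sqrt(57)/6 - 1/2, -1/3), (-1, 1), (4, 1)}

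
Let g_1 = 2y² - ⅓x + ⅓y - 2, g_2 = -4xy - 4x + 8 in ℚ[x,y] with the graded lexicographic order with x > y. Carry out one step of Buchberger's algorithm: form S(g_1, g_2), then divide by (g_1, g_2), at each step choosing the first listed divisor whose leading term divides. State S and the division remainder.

lcm(LM(g_1), LM(g_2)) = xy².
S = (lcm/LT(g_1))·g_1 − (lcm/LT(g_2))·g_2 = -⅙x² - ⅚xy - x + 2y.
Reduce S modulo (g_1, g_2) in that order:
  leading term x²: no divisor's leading term divides it; move -⅙x² to the remainder.
  leading term xy: subtract (5/24)·g_2 from -⅚xy - x + 2y → -⅙x + 2y - 5/3
  leading term x: no divisor's leading term divides it; move -⅙x to the remainder.
  leading term y: no divisor's leading term divides it; move 2y to the remainder.
  leading term 1: no divisor's leading term divides it; move -5/3 to the remainder.
The remainder -⅙x² - ⅙x + 2y - 5/3 is nonzero, so it would be added as the next basis element.

S(g_1, g_2) = -⅙x² - ⅚xy - x + 2y; remainder on division = -⅙x² - ⅙x + 2y - 5/3.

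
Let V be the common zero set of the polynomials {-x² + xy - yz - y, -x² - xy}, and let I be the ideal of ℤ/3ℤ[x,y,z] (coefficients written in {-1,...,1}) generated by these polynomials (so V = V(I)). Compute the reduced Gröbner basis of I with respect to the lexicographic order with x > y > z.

f_1 = -x² + xy - yz - y, LT = x².
f_2 = -x² - xy, LT = x².

S(f_1,f_2): lcm = x². S = xy + yz + y.
  reduce S modulo (f_1, f_2):
  remainder xy + yz + y ≠ 0; add g_3 = xy + yz + y to the basis.

S(f_1,g_3): lcm = x²y. S = -xy² - xyz - xy + y²z + y².
  reduce S modulo (f_1, f_2, g_3):
  remainder -y²z - y² + yz² - yz + y ≠ 0; add g_4 = -y²z - y² + yz² - yz + y to the basis.

The other S-polynomials (S(f_2,g_3), S(f_1,g_4), S(f_2,g_4), S(g_3,g_4)) all reduce to 0 modulo the current basis, so we have a Gröbner basis.
Inter-reduce: drop elements whose leading term is divisible by another's, tail-reduce, and make monic.

G = {x² - yz - y, xy + yz + y, y²z + y² - yz² + yz - y}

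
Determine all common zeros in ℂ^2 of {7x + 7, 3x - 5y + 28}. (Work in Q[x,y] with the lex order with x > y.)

Compute a lex Gröbner basis by Buchberger's algorithm.
f_1 = 7x + 7, LT = x.
f_2 = 3x - 5y + 28, LT = x.

S(f_1,f_2): lcm = x. S = 5/3y - 25/3.
  leading term y: no divisor's leading term divides it; move 5/3y to the remainder.
  leading term 1: no divisor's leading term divides it; move -25/3 to the remainder.
  remainder 5/3y - 25/3 ≠ 0; add h_3 = 5/3y - 25/3 to the basis.

The other S-polynomials (S(f_1,h_3), S(f_2,h_3)) all reduce to 0 modulo the current basis, so we have a Gröbner basis.
Inter-reduce: drop elements whose leading term is divisible by another's, tail-reduce, and make monic.
Reduced Gröbner basis: {x + 1, y - 5}.

Since the basis is lex-ordered, y - 5 is univariate in y. Its roots are {5}. Back-substituting each root into the other basis elements fixes the other coordinates.
  y = 5: the earlier basis element becomes x + 1 = 0, giving x = -1 — point (-1, 5).

{(-1, 5)}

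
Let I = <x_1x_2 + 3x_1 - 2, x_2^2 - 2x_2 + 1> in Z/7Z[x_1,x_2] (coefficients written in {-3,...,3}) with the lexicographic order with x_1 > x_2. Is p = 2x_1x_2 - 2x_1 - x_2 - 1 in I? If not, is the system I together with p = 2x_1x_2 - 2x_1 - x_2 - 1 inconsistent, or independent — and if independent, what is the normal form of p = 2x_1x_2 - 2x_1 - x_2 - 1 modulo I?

Adjoining 2x_1x_2 - 2x_1 - x_2 - 1 makes the ideal the whole ring: the system is inconsistent.

First compute the reduced Gröbner basis of I by Buchberger's algorithm.
f_1 = x_1x_2 + 3x_1 - 2, LT = x_1x_2.
f_2 = x_2^2 - 2x_2 + 1, LT = x_2^2.

S(f_1,f_2): lcm = x_1x_2^2. S = -2x_1x_2 - x_1 - 2x_2.
  leading term x_1x_2: subtract (-2)·f_1 from -2x_1x_2 - x_1 - 2x_2 → -2x_1 - 2x_2 + 3
  leading term x_1: no divisor's leading term divides it; move -2x_1 to the remainder.
  leading term x_2: no divisor's leading term divides it; move -2x_2 to the remainder.
  leading term 1: no divisor's leading term divides it; move 3 to the remainder.
  remainder -2x_1 - 2x_2 + 3 ≠ 0; add h_3 = -2x_1 - 2x_2 + 3 to the basis.

S(f_1,h_3): lcm = x_1x_2. S = 3x_1 - x_2^2 - 2x_2 - 2.
  leading term x_1: subtract (2)·h_3 from 3x_1 - x_2^2 - 2x_2 - 2 → -x_2^2 + 2x_2 - 1
  leading term x_2^2: subtract (-1)·f_2 from -x_2^2 + 2x_2 - 1 → 0
  remainder 0.

S(f_2,h_3): leading monomials are coprime, so the S-polynomial reduces to 0 (Buchberger's first criterion).
Every S-polynomial of the final basis reduces to 0, so we have a Gröbner basis.
Inter-reduce: drop elements whose leading term is divisible by another's, tail-reduce, and make monic.
Reduced Gröbner basis: {x_1 + x_2 + 2, x_2^2 - 2x_2 + 1}.
Label its elements g_1 = x_1 + x_2 + 2, g_2 = x_2^2 - 2x_2 + 1.

Reduce p = 2x_1x_2 - 2x_1 - x_2 - 1 modulo G:
  leading term x_1x_2: subtract (2x_2)·g_1 from 2x_1x_2 - 2x_1 - x_2 - 1 → -2x_1 - 2x_2^2 + 2x_2 - 1
  leading term x_1: subtract (-2)·g_1 from -2x_1 - 2x_2^2 + 2x_2 - 1 → -2x_2^2 - 3x_2 + 3
  leading term x_2^2: subtract (-2)·g_2 from -2x_2^2 - 3x_2 + 3 → -2
  leading term 1: no divisor's leading term divides it; move -2 to the remainder.
  normal form = -2.
The normal form is nonzero, so p ∉ I. Since p minus its normal form lies in I, I + (p) = I + (r) where r = -2; decide whether this ideal is the whole ring.
Here r = -2 is a nonzero constant, hence a unit: 1 ∈ I + (p), the Gröbner basis of I + (p) is {1}, and the enlarged system has no common solution — adjoining p is inconsistent.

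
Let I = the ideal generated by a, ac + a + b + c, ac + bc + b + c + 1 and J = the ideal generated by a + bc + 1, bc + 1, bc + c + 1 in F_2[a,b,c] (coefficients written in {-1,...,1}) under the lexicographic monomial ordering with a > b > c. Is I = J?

No, the ideals differ.

For a fixed monomial order, each ideal has a unique reduced Gröbner basis; comparing bases decides equality.
Buchberger on the first generating set:
f_1 = a, LT = a.
f_2 = ac + a + b + c, LT = ac.
f_3 = ac + bc + b + c + 1, LT = ac.

S(f_1,f_2): lcm = ac. S = a + b + c.
  leading term a: subtract (1)·f_1 from a + b + c → b + c
  leading term b: no divisor's leading term divides it; move b to the remainder.
  leading term c: no divisor's leading term divides it; move c to the remainder.
  remainder b + c ≠ 0; add g_4 = b + c to the basis.

S(f_1,f_3): lcm = ac. S = bc + b + c + 1.
  leading term bc: subtract (c)·g_4 from bc + b + c + 1 → b + c^2 + c + 1
  leading term b: subtract (1)·g_4 from b + c^2 + c + 1 → c^2 + 1
  leading term c^2: no divisor's leading term divides it; move c^2 to the remainder.
  leading term 1: no divisor's leading term divides it; move 1 to the remainder.
  remainder c^2 + 1 ≠ 0; add g_5 = c^2 + 1 to the basis.

S(f_2,f_3): lcm = ac. S = a + bc + 1.
  leading term a: subtract (1)·f_1 from a + bc + 1 → bc + 1
  leading term bc: subtract (c)·g_4 from bc + 1 → c^2 + 1
  leading term c^2: subtract (1)·g_5 from c^2 + 1 → 0
  remainder 0.

S(f_1,g_4): leading monomials are coprime, so the S-polynomial reduces to 0 (Buchberger's first criterion).
S(f_2,g_4): leading monomials are coprime, so the S-polynomial reduces to 0 (Buchberger's first criterion).
S(f_3,g_4): leading monomials are coprime, so the S-polynomial reduces to 0 (Buchberger's first criterion).
S(f_1,g_5): leading monomials are coprime, so the S-polynomial reduces to 0 (Buchberger's first criterion).
S(f_2,g_5): lcm = ac^2. S = ac + a + bc + c^2.
  leading term ac: subtract (c)·f_1 from ac + a + bc + c^2 → a + bc + c^2
  leading term a: subtract (1)·f_1 from a + bc + c^2 → bc + c^2
  leading term bc: subtract (c)·g_4 from bc + c^2 → 0
  remainder 0.

S(f_3,g_5): lcm = ac^2. S = a + bc^2 + bc + c^2 + c.
  leading term a: subtract (1)·f_1 from a + bc^2 + bc + c^2 + c → bc^2 + bc + c^2 + c
  leading term bc^2: subtract (c^2)·g_4 from bc^2 + bc + c^2 + c → bc + c^3 + c^2 + c
  leading term bc: subtract (c)·g_4 from bc + c^3 + c^2 + c → c^3 + c
  leading term c^3: subtract (c)·g_5 from c^3 + c → 0
  remainder 0.

S(g_4,g_5): leading monomials are coprime, so the S-polynomial reduces to 0 (Buchberger's first criterion).
Every S-polynomial of the final basis reduces to 0, so we have a Gröbner basis.
Inter-reduce: drop elements whose leading term is divisible by another's, tail-reduce, and make monic.
Reduced Gröbner basis: {a, b + c, c^2 + 1}.

Buchberger on the second generating set:
h_1 = a + bc + 1, LT = a.
h_2 = bc + 1, LT = bc.
h_3 = bc + c + 1, LT = bc.

S(h_1,h_2): leading monomials are coprime, so the S-polynomial reduces to 0 (Buchberger's first criterion).
S(h_1,h_3): leading monomials are coprime, so the S-polynomial reduces to 0 (Buchberger's first criterion).
S(h_2,h_3): lcm = bc. S = c.
  leading term c: no divisor's leading term divides it; move c to the remainder.
  remainder c ≠ 0; add k_4 = c to the basis.

S(h_1,k_4): leading monomials are coprime, so the S-polynomial reduces to 0 (Buchberger's first criterion).
S(h_2,k_4): lcm = bc. S = 1.
  leading term 1: no divisor's leading term divides it; move 1 to the remainder.
  remainder 1 ≠ 0; add k_5 = 1 to the basis.

S(h_3,k_4): lcm = bc. S = c + 1.
  leading term c: subtract (1)·k_4 from c + 1 → 1
  leading term 1: subtract (1)·k_5 from 1 → 0
  remainder 0.

S(h_1,k_5): leading monomials are coprime, so the S-polynomial reduces to 0 (Buchberger's first criterion).
S(h_2,k_5): leading monomials are coprime, so the S-polynomial reduces to 0 (Buchberger's first criterion).
S(h_3,k_5): leading monomials are coprime, so the S-polynomial reduces to 0 (Buchberger's first criterion).
S(k_4,k_5): leading monomials are coprime, so the S-polynomial reduces to 0 (Buchberger's first criterion).
Every S-polynomial of the final basis reduces to 0, so we have a Gröbner basis.
Inter-reduce: drop elements whose leading term is divisible by another's, tail-reduce, and make monic.
Reduced Gröbner basis: {1}.

The bases are distinct; the ideals are different.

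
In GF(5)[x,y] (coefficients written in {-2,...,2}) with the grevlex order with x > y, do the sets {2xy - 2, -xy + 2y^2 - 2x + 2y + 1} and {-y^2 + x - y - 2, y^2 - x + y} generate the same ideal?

No, the ideals differ.

Two ideals are equal iff their reduced Gröbner bases coincide (the reduced basis is unique for a fixed ordering).
Buchberger on the first generating set:
f_1 = 2xy - 2, LT = xy.
f_2 = -xy + 2y^2 - 2x + 2y + 1, LT = xy.

S(f_1,f_2): lcm = xy. S = 2y^2 - 2x + 2y.
  leading term y^2: no divisor's leading term divides it; move 2y^2 to the remainder.
  leading term x: no divisor's leading term divides it; move -2x to the remainder.
  leading term y: no divisor's leading term divides it; move 2y to the remainder.
  remainder 2y^2 - 2x + 2y ≠ 0; add g_3 = 2y^2 - 2x + 2y to the basis.

S(f_1,g_3): lcm = xy^2. S = x^2 - xy - y.
  leading term x^2: no divisor's leading term divides it; move x^2 to the remainder.
  leading term xy: subtract (2)·f_1 from -xy - y → -y - 1
  leading term y: no divisor's leading term divides it; move -y to the remainder.
  leading term 1: no divisor's leading term divides it; move -1 to the remainder.
  remainder x^2 - y - 1 ≠ 0; add g_4 = x^2 - y - 1 to the basis.

S(f_2,g_3): lcm = xy^2. S = -2y^3 + x^2 + xy - 2y^2 - y.
  leading term y^3: subtract (-y)·g_3 from -2y^3 + x^2 + xy - 2y^2 - y → x^2 - xy - y
  leading term x^2: subtract (1)·g_4 from x^2 - xy - y → -xy + 1
  leading term xy: subtract (2)·f_1 from -xy + 1 → 0
  remainder 0.

S(f_1,g_4): lcm = x^2y. S = y^2 - x + y.
  leading term y^2: subtract (-2)·g_3 from y^2 - x + y → 0
  remainder 0.

S(f_2,g_4): lcm = x^2y. S = -2xy^2 + 2x^2 - 2xy + y^2 - x + y.
  leading term xy^2: subtract (-y)·f_1 from -2xy^2 + 2x^2 - 2xy + y^2 - x + y → 2x^2 - 2xy + y^2 - x - y
  leading term x^2: subtract (2)·g_4 from 2x^2 - 2xy + y^2 - x - y → -2xy + y^2 - x + y + 2
  leading term xy: subtract (-1)·f_1 from -2xy + y^2 - x + y + 2 → y^2 - x + y
  leading term y^2: subtract (-2)·g_3 from y^2 - x + y → 0
  remainder 0.

S(g_3,g_4): leading monomials are coprime, so the S-polynomial reduces to 0 (Buchberger's first criterion).
Every S-polynomial of the final basis reduces to 0, so we have a Gröbner basis.
Inter-reduce: drop elements whose leading term is divisible by another's, tail-reduce, and make monic.
Reduced Gröbner basis: {x^2 - y - 1, xy - 1, y^2 - x + y}.

Buchberger on the second generating set:
h_1 = -y^2 + x - y - 2, LT = y^2.
h_2 = y^2 - x + y, LT = y^2.

S(h_1,h_2): lcm = y^2. S = 2.
  leading term 1: no divisor's leading term divides it; move 2 to the remainder.
  remainder 2 ≠ 0; add k_3 = 2 to the basis.

S(h_1,k_3): leading monomials are coprime, so the S-polynomial reduces to 0 (Buchberger's first criterion).
S(h_2,k_3): leading monomials are coprime, so the S-polynomial reduces to 0 (Buchberger's first criterion).
Every S-polynomial of the final basis reduces to 0, so we have a Gröbner basis.
Inter-reduce: drop elements whose leading term is divisible by another's, tail-reduce, and make monic.
Reduced Gröbner basis: {1}.

Since the reduced bases disagree, the two ideals are not the same.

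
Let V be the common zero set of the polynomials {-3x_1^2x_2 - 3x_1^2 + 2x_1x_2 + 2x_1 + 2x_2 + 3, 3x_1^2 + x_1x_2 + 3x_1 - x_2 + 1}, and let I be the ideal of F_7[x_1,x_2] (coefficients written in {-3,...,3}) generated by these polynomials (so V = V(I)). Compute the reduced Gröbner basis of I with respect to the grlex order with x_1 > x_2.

G = {x_2^3 + x_2^2 + 2x_1 + 3x_2 + 1, x_1^2 + 3x_2^2 - 2x_1 - 2x_2 - 1, x_1x_2 - 2x_2^2 + 2x_1 - 2x_2 - 3}

f_1 = -3x_1^2x_2 - 3x_1^2 + 2x_1x_2 + 2x_1 + 2x_2 + 3, LT = x_1^2x_2.
f_2 = 3x_1^2 + x_1x_2 + 3x_1 - x_2 + 1, LT = x_1^2.

S(f_1,f_2): lcm = x_1^2x_2. S = 2x_1x_2^2 + x_1^2 + 3x_1x_2 - 2x_2^2 - 3x_1 - x_2 - 1.
  leading term x_1x_2^2: no divisor's leading term divides it; move 2x_1x_2^2 to the remainder.
  leading term x_1^2: subtract (-2)·f_2 from x_1^2 + 3x_1x_2 - 2x_2^2 - 3x_1 - x_2 - 1 → -2x_1x_2 - 2x_2^2 + 3x_1 - 3x_2 + 1
  leading term x_1x_2: no divisor's leading term divides it; move -2x_1x_2 to the remainder.
  leading term x_2^2: no divisor's leading term divides it; move -2x_2^2 to the remainder.
  leading term x_1: no divisor's leading term divides it; move 3x_1 to the remainder.
  leading term x_2: no divisor's leading term divides it; move -3x_2 to the remainder.
  leading term 1: no divisor's leading term divides it; move 1 to the remainder.
  remainder 2x_1x_2^2 - 2x_1x_2 - 2x_2^2 + 3x_1 - 3x_2 + 1 ≠ 0; add g_3 = 2x_1x_2^2 - 2x_1x_2 - 2x_2^2 + 3x_1 - 3x_2 + 1 to the basis.

S(f_1,g_3): lcm = x_1^2x_2^2. S = 2x_1^2x_2 - 2x_1x_2^2 + 2x_1^2 + 2x_1x_2 - 3x_2^2 + 3x_1 - x_2.
  leading term x_1^2x_2: subtract (-3)·f_1 from 2x_1^2x_2 - 2x_1x_2^2 + 2x_1^2 + 2x_1x_2 - 3x_2^2 + 3x_1 - x_2 → -2x_1x_2^2 + x_1x_2 - 3x_2^2 + 2x_1 - 2x_2 + 2
  leading term x_1x_2^2: subtract (-1)·g_3 from -2x_1x_2^2 + x_1x_2 - 3x_2^2 + 2x_1 - 2x_2 + 2 → -x_1x_2 + 2x_2^2 - 2x_1 + 2x_2 + 3
  leading term x_1x_2: no divisor's leading term divides it; move -x_1x_2 to the remainder.
  leading term x_2^2: no divisor's leading term divides it; move 2x_2^2 to the remainder.
  leading term x_1: no divisor's leading term divides it; move -2x_1 to the remainder.
  leading term x_2: no divisor's leading term divides it; move 2x_2 to the remainder.
  leading term 1: no divisor's leading term divides it; move 3 to the remainder.
  remainder -x_1x_2 + 2x_2^2 - 2x_1 + 2x_2 + 3 ≠ 0; add g_4 = -x_1x_2 + 2x_2^2 - 2x_1 + 2x_2 + 3 to the basis.

S(f_2,g_3): lcm = x_1^2x_2^2. S = -2x_1x_2^3 + x_1^2x_2 + 2x_1x_2^2 + 2x_2^3 + 2x_1^2 - 2x_1x_2 - 2x_2^2 + 3x_1.
  leading term x_1x_2^3: subtract (-x_2)·g_3 from -2x_1x_2^3 + x_1^2x_2 + 2x_1x_2^2 + 2x_2^3 + 2x_1^2 - 2x_1x_2 - 2x_2^2 + 3x_1 → x_1^2x_2 + 2x_1^2 + x_1x_2 + 2x_2^2 + 3x_1 + x_2
  leading term x_1^2x_2: subtract (2)·f_1 from x_1^2x_2 + 2x_1^2 + x_1x_2 + 2x_2^2 + 3x_1 + x_2 → x_1^2 - 3x_1x_2 + 2x_2^2 - x_1 - 3x_2 + 1
  leading term x_1^2: subtract (-2)·f_2 from x_1^2 - 3x_1x_2 + 2x_2^2 - x_1 - 3x_2 + 1 → -x_1x_2 + 2x_2^2 - 2x_1 + 2x_2 + 3
  leading term x_1x_2: subtract (1)·g_4 from -x_1x_2 + 2x_2^2 - 2x_1 + 2x_2 + 3 → 0
  remainder 0.

S(f_1,g_4): lcm = x_1^2x_2. S = 2x_1x_2^2 - x_1^2 - x_1x_2 - 3x_2 - 1.
  leading term x_1x_2^2: subtract (1)·g_3 from 2x_1x_2^2 - x_1^2 - x_1x_2 - 3x_2 - 1 → -x_1^2 + x_1x_2 + 2x_2^2 - 3x_1 - 2
  leading term x_1^2: subtract (2)·f_2 from -x_1^2 + x_1x_2 + 2x_2^2 - 3x_1 - 2 → -x_1x_2 + 2x_2^2 - 2x_1 + 2x_2 + 3
  leading term x_1x_2: subtract (1)·g_4 from -x_1x_2 + 2x_2^2 - 2x_1 + 2x_2 + 3 → 0
  remainder 0.

S(f_2,g_4): lcm = x_1^2x_2. S = -2x_1^2 + 3x_1x_2 + 2x_2^2 + 3x_1 - 2x_2.
  leading term x_1^2: subtract (-3)·f_2 from -2x_1^2 + 3x_1x_2 + 2x_2^2 + 3x_1 - 2x_2 → -x_1x_2 + 2x_2^2 - 2x_1 + 2x_2 + 3
  leading term x_1x_2: subtract (1)·g_4 from -x_1x_2 + 2x_2^2 - 2x_1 + 2x_2 + 3 → 0
  remainder 0.

S(g_3,g_4): lcm = x_1x_2^2. S = 2x_2^3 - 3x_1x_2 + x_2^2 - 2x_1 - 2x_2 - 3.
  leading term x_2^3: no divisor's leading term divides it; move 2x_2^3 to the remainder.
  leading term x_1x_2: subtract (3)·g_4 from -3x_1x_2 + x_2^2 - 2x_1 - 2x_2 - 3 → 2x_2^2 - 3x_1 - x_2 + 2
  leading term x_2^2: no divisor's leading term divides it; move 2x_2^2 to the remainder.
  leading term x_1: no divisor's leading term divides it; move -3x_1 to the remainder.
  leading term x_2: no divisor's leading term divides it; move -x_2 to the remainder.
  leading term 1: no divisor's leading term divides it; move 2 to the remainder.
  remainder 2x_2^3 + 2x_2^2 - 3x_1 - x_2 + 2 ≠ 0; add g_5 = 2x_2^3 + 2x_2^2 - 3x_1 - x_2 + 2 to the basis.

S(f_1,g_5): lcm = x_1^2x_2^3. S = -3x_1x_2^3 - 2x_1^3 - 3x_1^2x_2 - 3x_1x_2^2 - 3x_2^3 - x_1^2 - x_2^2.
  leading term x_1x_2^3: subtract (2x_2)·g_3 from -3x_1x_2^3 - 2x_1^3 - 3x_1^2x_2 - 3x_1x_2^2 - 3x_2^3 - x_1^2 - x_2^2 → -2x_1^3 - 3x_1^2x_2 + x_1x_2^2 + x_2^3 - x_1^2 + x_1x_2 - 2x_2^2 - 2x_2
  leading term x_1^3: subtract (-3x_1)·f_2 from -2x_1^3 - 3x_1^2x_2 + x_1x_2^2 + x_2^3 - x_1^2 + x_1x_2 - 2x_2^2 - 2x_2 → x_1x_2^2 + x_2^3 + x_1^2 - 2x_1x_2 - 2x_2^2 + 3x_1 - 2x_2
  leading term x_1x_2^2: subtract (-3)·g_3 from x_1x_2^2 + x_2^3 + x_1^2 - 2x_1x_2 - 2x_2^2 + 3x_1 - 2x_2 → x_2^3 + x_1^2 - x_1x_2 - x_2^2 - 2x_1 + 3x_2 + 3
  leading term x_2^3: subtract (-3)·g_5 from x_2^3 + x_1^2 - x_1x_2 - x_2^2 - 2x_1 + 3x_2 + 3 → x_1^2 - x_1x_2 - 2x_2^2 + 3x_1 + 2
  leading term x_1^2: subtract (-2)·f_2 from x_1^2 - x_1x_2 - 2x_2^2 + 3x_1 + 2 → x_1x_2 - 2x_2^2 + 2x_1 - 2x_2 - 3
  leading term x_1x_2: subtract (-1)·g_4 from x_1x_2 - 2x_2^2 + 2x_1 - 2x_2 - 3 → 0
  remainder 0.

S(f_2,g_5): leading monomials are coprime, so the S-polynomial reduces to 0 (Buchberger's first criterion).
S(g_3,g_5): lcm = x_1x_2^3. S = -2x_1x_2^2 - x_2^3 - 2x_1^2 + 2x_1x_2 + 2x_2^2 - x_1 - 3x_2.
  leading term x_1x_2^2: subtract (-1)·g_3 from -2x_1x_2^2 - x_2^3 - 2x_1^2 + 2x_1x_2 + 2x_2^2 - x_1 - 3x_2 → -x_2^3 - 2x_1^2 + 2x_1 + x_2 + 1
  leading term x_2^3: subtract (3)·g_5 from -x_2^3 - 2x_1^2 + 2x_1 + x_2 + 1 → -2x_1^2 + x_2^2 - 3x_1 - 3x_2 + 2
  leading term x_1^2: subtract (-3)·f_2 from -2x_1^2 + x_2^2 - 3x_1 - 3x_2 + 2 → 3x_1x_2 + x_2^2 - x_1 + x_2 - 2
  leading term x_1x_2: subtract (-3)·g_4 from 3x_1x_2 + x_2^2 - x_1 + x_2 - 2 → 0
  remainder 0.

S(g_4,g_5): lcm = x_1x_2^3. S = -2x_2^4 + x_1x_2^2 - 2x_2^3 - 2x_1^2 - 3x_1x_2 - 3x_2^2 - x_1.
  leading term x_2^4: subtract (-x_2)·g_5 from -2x_2^4 + x_1x_2^2 - 2x_2^3 - 2x_1^2 - 3x_1x_2 - 3x_2^2 - x_1 → x_1x_2^2 - 2x_1^2 + x_1x_2 + 3x_2^2 - x_1 + 2x_2
  leading term x_1x_2^2: subtract (-3)·g_3 from x_1x_2^2 - 2x_1^2 + x_1x_2 + 3x_2^2 - x_1 + 2x_2 → -2x_1^2 + 2x_1x_2 - 3x_2^2 + x_1 + 3
  leading term x_1^2: subtract (-3)·f_2 from -2x_1^2 + 2x_1x_2 - 3x_2^2 + x_1 + 3 → -2x_1x_2 - 3x_2^2 + 3x_1 - 3x_2 - 1
  leading term x_1x_2: subtract (2)·g_4 from -2x_1x_2 - 3x_2^2 + 3x_1 - 3x_2 - 1 → 0
  remainder 0.

Every S-polynomial of the final basis reduces to 0, so we have a Gröbner basis.
Inter-reduce: drop elements whose leading term is divisible by another's, tail-reduce, and make monic.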